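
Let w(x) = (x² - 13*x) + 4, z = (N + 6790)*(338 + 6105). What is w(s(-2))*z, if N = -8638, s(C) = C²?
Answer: 381013248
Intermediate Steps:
z = -11906664 (z = (-8638 + 6790)*(338 + 6105) = -1848*6443 = -11906664)
w(x) = 4 + x² - 13*x
w(s(-2))*z = (4 + ((-2)²)² - 13*(-2)²)*(-11906664) = (4 + 4² - 13*4)*(-11906664) = (4 + 16 - 52)*(-11906664) = -32*(-11906664) = 381013248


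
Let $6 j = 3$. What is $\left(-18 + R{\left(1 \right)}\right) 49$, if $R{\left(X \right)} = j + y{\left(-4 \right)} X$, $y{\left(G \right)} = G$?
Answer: $- \frac{2107}{2} \approx -1053.5$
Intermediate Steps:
$j = \frac{1}{2}$ ($j = \frac{1}{6} \cdot 3 = \frac{1}{2} \approx 0.5$)
$R{\left(X \right)} = \frac{1}{2} - 4 X$
$\left(-18 + R{\left(1 \right)}\right) 49 = \left(-18 + \left(\frac{1}{2} - 4\right)\right) 49 = \left(-18 - \frac{7}{2}\right) 49 = \left(- \frac{43}{2}\right) 49 = - \frac{2107}{2}$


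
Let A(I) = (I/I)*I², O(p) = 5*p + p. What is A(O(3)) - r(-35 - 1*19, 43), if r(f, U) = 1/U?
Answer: 13931/43 ≈ 323.98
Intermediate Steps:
O(p) = 6*p
A(I) = I² (A(I) = 1*I² = I²)
A(O(3)) - r(-35 - 1*19, 43) = (6*3)² - 1/43 = 18² - 1*1/43 = 324 - 1/43 = 13931/43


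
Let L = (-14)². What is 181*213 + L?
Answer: 38749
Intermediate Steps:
L = 196
181*213 + L = 181*213 + 196 = 38553 + 196 = 38749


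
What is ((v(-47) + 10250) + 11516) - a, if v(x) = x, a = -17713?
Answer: 39432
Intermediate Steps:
((v(-47) + 10250) + 11516) - a = ((-47 + 10250) + 11516) - 1*(-17713) = (10203 + 11516) + 17713 = 21719 + 17713 = 39432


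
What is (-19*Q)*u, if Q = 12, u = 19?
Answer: -4332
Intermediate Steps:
(-19*Q)*u = -19*12*19 = -228*19 = -4332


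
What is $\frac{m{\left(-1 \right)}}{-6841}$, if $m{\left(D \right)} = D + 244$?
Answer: $- \frac{243}{6841} \approx -0.035521$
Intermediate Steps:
$m{\left(D \right)} = 244 + D$
$\frac{m{\left(-1 \right)}}{-6841} = \frac{244 - 1}{-6841} = 243 \left(- \frac{1}{6841}\right) = - \frac{243}{6841}$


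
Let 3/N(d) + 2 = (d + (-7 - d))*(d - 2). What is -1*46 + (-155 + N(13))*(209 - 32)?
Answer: -2171530/79 ≈ -27488.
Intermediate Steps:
N(d) = 3/(12 - 7*d) (N(d) = 3/(-2 + (d + (-7 - d))*(d - 2)) = 3/(-2 - 7*(-2 + d)) = 3/(-2 + (14 - 7*d)) = 3/(12 - 7*d))
-1*46 + (-155 + N(13))*(209 - 32) = -1*46 + (-155 - 3/(-12 + 7*13))*(209 - 32) = -46 + (-155 - 3/(-12 + 91))*177 = -46 + (-155 - 3/79)*177 = -46 - 12248/79*177 = -46 - 2167896/79 = -2171530/79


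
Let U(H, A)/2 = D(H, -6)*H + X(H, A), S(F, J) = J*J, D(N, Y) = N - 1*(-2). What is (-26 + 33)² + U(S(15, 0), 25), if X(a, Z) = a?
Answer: 49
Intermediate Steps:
D(N, Y) = 2 + N (D(N, Y) = N + 2 = 2 + N)
S(F, J) = J²
U(H, A) = 2*H + 2*H*(2 + H) (U(H, A) = 2*((2 + H)*H + H) = 2*(H*(2 + H) + H) = 2*(H + H*(2 + H)) = 2*H + 2*H*(2 + H))
(-26 + 33)² + U(S(15, 0), 25) = (-26 + 33)² + 2*0²*(3 + 0²) = 7² + 2*0*(3 + 0) = 49 + 2*0*3 = 49 + 0 = 49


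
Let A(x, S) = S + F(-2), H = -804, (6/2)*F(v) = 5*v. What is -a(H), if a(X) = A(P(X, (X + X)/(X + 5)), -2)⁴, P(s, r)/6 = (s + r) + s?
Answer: -65536/81 ≈ -809.09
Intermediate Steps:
F(v) = 5*v/3 (F(v) = (5*v)/3 = 5*v/3)
P(s, r) = 6*r + 12*s (P(s, r) = 6*((s + r) + s) = 6*((r + s) + s) = 6*(r + 2*s) = 6*r + 12*s)
A(x, S) = -10/3 + S (A(x, S) = S + (5/3)*(-2) = S - 10/3 = -10/3 + S)
a(X) = 65536/81 (a(X) = (-10/3 - 2)⁴ = (-16/3)⁴ = 65536/81)
-a(H) = -1*65536/81 = -65536/81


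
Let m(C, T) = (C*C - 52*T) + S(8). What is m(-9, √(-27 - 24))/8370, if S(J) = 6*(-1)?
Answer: 5/558 - 26*I*√51/4185 ≈ 0.0089606 - 0.044367*I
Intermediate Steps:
S(J) = -6
m(C, T) = -6 + C² - 52*T (m(C, T) = (C*C - 52*T) - 6 = (C² - 52*T) - 6 = -6 + C² - 52*T)
m(-9, √(-27 - 24))/8370 = (-6 + (-9)² - 52*√(-27 - 24))/8370 = (-6 + 81 - 52*I*√51)*(1/8370) = (75 - 52*I*√51)*(1/8370) = 5/558 - 26*I*√51/4185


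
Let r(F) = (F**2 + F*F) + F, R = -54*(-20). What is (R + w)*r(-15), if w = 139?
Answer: 530265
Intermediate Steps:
R = 1080
r(F) = F + 2*F**2 (r(F) = (F**2 + F**2) + F = 2*F**2 + F = F + 2*F**2)
(R + w)*r(-15) = (1080 + 139)*(-15*(1 + 2*(-15))) = 1219*(-15*(1 - 30)) = 1219*(-15*(-29)) = 1219*435 = 530265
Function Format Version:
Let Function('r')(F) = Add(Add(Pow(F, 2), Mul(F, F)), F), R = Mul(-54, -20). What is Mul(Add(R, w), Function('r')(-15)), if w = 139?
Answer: 530265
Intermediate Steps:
R = 1080
Function('r')(F) = Add(F, Mul(2, Pow(F, 2))) (Function('r')(F) = Add(Add(Pow(F, 2), Pow(F, 2)), F) = Add(Mul(2, Pow(F, 2)), F) = Add(F, Mul(2, Pow(F, 2))))
Mul(Add(R, w), Function('r')(-15)) = Mul(Add(1080, 139), Mul(-15, Add(1, Mul(2, -15)))) = Mul(1219, Mul(-15, Add(1, -30))) = Mul(1219, Mul(-15, -29)) = Mul(1219, 435) = 530265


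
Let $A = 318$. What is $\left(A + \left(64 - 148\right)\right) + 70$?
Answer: $304$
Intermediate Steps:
$\left(A + \left(64 - 148\right)\right) + 70 = \left(318 + \left(64 - 148\right)\right) + 70 = \left(318 - 84\right) + 70 = 234 + 70 = 304$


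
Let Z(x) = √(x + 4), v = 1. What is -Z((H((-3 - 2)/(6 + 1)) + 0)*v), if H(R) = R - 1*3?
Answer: -√14/7 ≈ -0.53452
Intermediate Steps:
H(R) = -3 + R (H(R) = R - 3 = -3 + R)
Z(x) = √(4 + x)
-Z((H((-3 - 2)/(6 + 1)) + 0)*v) = -√(4 + ((-3 + (-3 - 2)/(6 + 1)) + 0)*1) = -√(4 + ((-3 - 5/7) + 0)*1) = -√(4 + (-26/7 + 0)*1) = -√(4 - 26/7*1) = -√(4 - 26/7) = -√(2/7) = -√14/7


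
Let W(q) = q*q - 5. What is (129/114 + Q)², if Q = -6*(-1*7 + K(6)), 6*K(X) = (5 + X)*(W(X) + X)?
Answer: 191185929/1444 ≈ 1.3240e+5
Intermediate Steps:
W(q) = -5 + q² (W(q) = q² - 5 = -5 + q²)
K(X) = (5 + X)*(-5 + X + X²)/6 (K(X) = ((5 + X)*((-5 + X²) + X))/6 = ((5 + X)*(-5 + X + X²))/6 = (5 + X)*(-5 + X + X²)/6)
Q = -365 (Q = -6*(-1*7 + (-25/6 + 6² + (⅙)*6³)) = -6*(-7 + (-25/6 + 36 + (⅙)*216)) = -6*(-7 + (-25/6 + 36 + 36)) = -6*(-7 + 407/6) = -6*365/6 = -365)
(129/114 + Q)² = (129/114 - 365)² = (129*(1/114) - 365)² = (43/38 - 365)² = (-13827/38)² = 191185929/1444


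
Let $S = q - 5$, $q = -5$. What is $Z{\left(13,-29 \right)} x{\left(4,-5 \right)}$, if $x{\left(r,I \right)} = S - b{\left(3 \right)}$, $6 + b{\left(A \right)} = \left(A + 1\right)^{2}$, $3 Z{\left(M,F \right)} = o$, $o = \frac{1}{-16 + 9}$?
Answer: $\frac{20}{21} \approx 0.95238$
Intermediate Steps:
$S = -10$ ($S = -5 - 5 = -10$)
$o = - \frac{1}{7}$ ($o = \frac{1}{-7} = - \frac{1}{7} \approx -0.14286$)
$Z{\left(M,F \right)} = - \frac{1}{21}$ ($Z{\left(M,F \right)} = \frac{1}{3} \left(- \frac{1}{7}\right) = - \frac{1}{21}$)
$b{\left(A \right)} = -6 + \left(1 + A\right)^{2}$ ($b{\left(A \right)} = -6 + \left(A + 1\right)^{2} = -6 + \left(1 + A\right)^{2}$)
$x{\left(r,I \right)} = -20$ ($x{\left(r,I \right)} = -10 - \left(-6 + \left(1 + 3\right)^{2}\right) = -10 - \left(-6 + 4^{2}\right) = -10 - \left(-6 + 16\right) = -10 - 10 = -20$)
$Z{\left(13,-29 \right)} x{\left(4,-5 \right)} = \left(- \frac{1}{21}\right) \left(-20\right) = \frac{20}{21}$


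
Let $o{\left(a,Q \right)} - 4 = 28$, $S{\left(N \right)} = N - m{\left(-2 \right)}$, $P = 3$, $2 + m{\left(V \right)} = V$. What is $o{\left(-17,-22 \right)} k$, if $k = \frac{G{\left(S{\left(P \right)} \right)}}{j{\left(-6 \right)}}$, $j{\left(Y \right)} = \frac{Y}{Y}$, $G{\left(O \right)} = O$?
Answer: $224$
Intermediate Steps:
$m{\left(V \right)} = -2 + V$
$S{\left(N \right)} = 4 + N$ ($S{\left(N \right)} = N - \left(-2 - 2\right) = N - -4 = N + 4 = 4 + N$)
$j{\left(Y \right)} = 1$
$o{\left(a,Q \right)} = 32$ ($o{\left(a,Q \right)} = 4 + 28 = 32$)
$k = 7$ ($k = \frac{4 + 3}{1} = 7 \cdot 1 = 7$)
$o{\left(-17,-22 \right)} k = 32 \cdot 7 = 224$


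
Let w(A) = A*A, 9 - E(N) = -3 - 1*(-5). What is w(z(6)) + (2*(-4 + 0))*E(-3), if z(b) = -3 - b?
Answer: 25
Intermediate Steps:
E(N) = 7 (E(N) = 9 - (-3 - 1*(-5)) = 9 - (-3 + 5) = 9 - 1*2 = 9 - 2 = 7)
w(A) = A²
w(z(6)) + (2*(-4 + 0))*E(-3) = (-3 - 1*6)² + (2*(-4 + 0))*7 = (-3 - 6)² + (2*(-4))*7 = (-9)² - 8*7 = 81 - 56 = 25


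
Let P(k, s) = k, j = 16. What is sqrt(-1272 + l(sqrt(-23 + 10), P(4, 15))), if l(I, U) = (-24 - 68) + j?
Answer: 2*I*sqrt(337) ≈ 36.715*I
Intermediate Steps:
l(I, U) = -76 (l(I, U) = (-24 - 68) + 16 = -92 + 16 = -76)
sqrt(-1272 + l(sqrt(-23 + 10), P(4, 15))) = sqrt(-1272 - 76) = sqrt(-1348) = 2*I*sqrt(337)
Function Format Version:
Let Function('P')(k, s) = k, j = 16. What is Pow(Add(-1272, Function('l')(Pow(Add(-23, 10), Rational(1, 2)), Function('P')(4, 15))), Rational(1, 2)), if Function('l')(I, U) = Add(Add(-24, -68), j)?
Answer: Mul(2, I, Pow(337, Rational(1, 2))) ≈ Mul(36.715, I)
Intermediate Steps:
Function('l')(I, U) = -76 (Function('l')(I, U) = Add(Add(-24, -68), 16) = Add(-92, 16) = -76)
Pow(Add(-1272, Function('l')(Pow(Add(-23, 10), Rational(1, 2)), Function('P')(4, 15))), Rational(1, 2)) = Pow(Add(-1272, -76), Rational(1, 2)) = Pow(-1348, Rational(1, 2)) = Mul(2, I, Pow(337, Rational(1, 2)))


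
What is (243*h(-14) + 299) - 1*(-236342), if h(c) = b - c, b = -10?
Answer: 237613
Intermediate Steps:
h(c) = -10 - c
(243*h(-14) + 299) - 1*(-236342) = (243*(-10 - 1*(-14)) + 299) - 1*(-236342) = (243*(-10 + 14) + 299) + 236342 = (243*4 + 299) + 236342 = (972 + 299) + 236342 = 1271 + 236342 = 237613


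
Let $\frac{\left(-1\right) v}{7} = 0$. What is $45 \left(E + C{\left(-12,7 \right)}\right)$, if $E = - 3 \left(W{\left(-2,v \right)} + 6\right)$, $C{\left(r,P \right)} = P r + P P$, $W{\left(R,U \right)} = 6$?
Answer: $-3195$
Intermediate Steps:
$v = 0$ ($v = \left(-7\right) 0 = 0$)
$C{\left(r,P \right)} = P^{2} + P r$ ($C{\left(r,P \right)} = P r + P^{2} = P^{2} + P r$)
$E = -36$ ($E = - 3 \left(6 + 6\right) = \left(-3\right) 12 = -36$)
$45 \left(E + C{\left(-12,7 \right)}\right) = 45 \left(-36 + 7 \left(7 - 12\right)\right) = 45 \left(-36 + 7 \left(-5\right)\right) = 45 \left(-36 - 35\right) = 45 \left(-71\right) = -3195$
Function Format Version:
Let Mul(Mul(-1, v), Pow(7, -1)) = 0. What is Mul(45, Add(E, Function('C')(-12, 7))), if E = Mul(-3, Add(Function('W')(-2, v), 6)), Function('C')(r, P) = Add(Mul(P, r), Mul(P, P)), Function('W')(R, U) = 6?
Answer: -3195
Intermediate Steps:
v = 0 (v = Mul(-7, 0) = 0)
Function('C')(r, P) = Add(Pow(P, 2), Mul(P, r)) (Function('C')(r, P) = Add(Mul(P, r), Pow(P, 2)) = Add(Pow(P, 2), Mul(P, r)))
E = -36 (E = Mul(-3, Add(6, 6)) = Mul(-3, 12) = -36)
Mul(45, Add(E, Function('C')(-12, 7))) = Mul(45, Add(-36, Mul(7, Add(7, -12)))) = Mul(45, Add(-36, Mul(7, -5))) = Mul(45, Add(-36, -35)) = Mul(45, -71) = -3195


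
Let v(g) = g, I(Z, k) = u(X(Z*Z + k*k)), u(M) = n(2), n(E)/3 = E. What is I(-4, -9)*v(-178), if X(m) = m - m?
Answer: -1068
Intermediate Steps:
n(E) = 3*E
X(m) = 0
u(M) = 6 (u(M) = 3*2 = 6)
I(Z, k) = 6
I(-4, -9)*v(-178) = 6*(-178) = -1068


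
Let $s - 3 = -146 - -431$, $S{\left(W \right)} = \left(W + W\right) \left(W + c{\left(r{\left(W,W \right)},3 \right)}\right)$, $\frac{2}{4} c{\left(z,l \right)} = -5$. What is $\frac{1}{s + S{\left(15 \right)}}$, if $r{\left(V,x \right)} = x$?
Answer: $\frac{1}{438} \approx 0.0022831$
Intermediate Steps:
$c{\left(z,l \right)} = -10$ ($c{\left(z,l \right)} = 2 \left(-5\right) = -10$)
$S{\left(W \right)} = 2 W \left(-10 + W\right)$ ($S{\left(W \right)} = \left(W + W\right) \left(W - 10\right) = 2 W \left(-10 + W\right)$)
$s = 288$ ($s = 3 - -285 = 3 + \left(-146 + 431\right) = 3 + 285 = 288$)
$\frac{1}{s + S{\left(15 \right)}} = \frac{1}{288 + 2 \cdot 15 \left(-10 + 15\right)} = \frac{1}{288 + 2 \cdot 15 \cdot 5} = \frac{1}{288 + 150} = \frac{1}{438}$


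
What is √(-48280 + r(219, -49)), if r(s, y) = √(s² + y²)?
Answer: √(-48280 + 13*√298) ≈ 219.22*I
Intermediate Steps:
√(-48280 + r(219, -49)) = √(-48280 + √(219² + (-49)²)) = √(-48280 + √(47961 + 2401)) = √(-48280 + √50362) = √(-48280 + 13*√298)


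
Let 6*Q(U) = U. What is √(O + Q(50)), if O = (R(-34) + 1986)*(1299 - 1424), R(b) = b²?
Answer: 5*I*√141387/3 ≈ 626.69*I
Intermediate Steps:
Q(U) = U/6
O = -392750 (O = ((-34)² + 1986)*(1299 - 1424) = (1156 + 1986)*(-125) = 3142*(-125) = -392750)
√(O + Q(50)) = √(-392750 + (⅙)*50) = √(-392750 + 25/3) = √(-1178225/3) = 5*I*√141387/3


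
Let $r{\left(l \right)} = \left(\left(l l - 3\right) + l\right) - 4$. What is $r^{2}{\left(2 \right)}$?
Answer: $1$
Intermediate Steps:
$r{\left(l \right)} = -7 + l + l^{2}$ ($r{\left(l \right)} = \left(\left(l^{2} - 3\right) + l\right) - 4 = \left(\left(-3 + l^{2}\right) + l\right) - 4 = \left(-3 + l + l^{2}\right) - 4 = -7 + l + l^{2}$)
$r^{2}{\left(2 \right)} = \left(-7 + 2 + 2^{2}\right)^{2} = \left(-7 + 2 + 4\right)^{2} = \left(-1\right)^{2} = 1$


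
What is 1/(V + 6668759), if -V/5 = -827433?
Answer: 1/10805924 ≈ 9.2542e-8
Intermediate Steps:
V = 4137165 (V = -5*(-827433) = 4137165)
1/(V + 6668759) = 1/(4137165 + 6668759) = 1/10805924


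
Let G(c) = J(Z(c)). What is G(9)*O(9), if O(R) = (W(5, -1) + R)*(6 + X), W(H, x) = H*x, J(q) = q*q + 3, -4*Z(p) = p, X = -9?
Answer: -387/4 ≈ -96.750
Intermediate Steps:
Z(p) = -p/4
J(q) = 3 + q² (J(q) = q² + 3 = 3 + q²)
O(R) = 15 - 3*R (O(R) = (5*(-1) + R)*(6 - 9) = (-5 + R)*(-3) = 15 - 3*R)
G(c) = 3 + c²/16 (G(c) = 3 + (-c/4)² = 3 + c²/16)
G(9)*O(9) = (3 + (1/16)*9²)*(15 - 3*9) = (3 + (1/16)*81)*(15 - 27) = (3 + 81/16)*(-12) = (129/16)*(-12) = -387/4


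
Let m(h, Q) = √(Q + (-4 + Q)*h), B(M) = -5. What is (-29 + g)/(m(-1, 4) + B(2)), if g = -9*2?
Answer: 47/3 ≈ 15.667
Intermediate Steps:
m(h, Q) = √(Q + h*(-4 + Q))
g = -18
(-29 + g)/(m(-1, 4) + B(2)) = (-29 - 18)/(√(4 - 4*(-1) + 4*(-1)) - 5) = -47/(√(4 + 4 - 4) - 5) = -47/(√4 - 5) = -47/(2 - 5) = -47/(-3) = -⅓*(-47) = 47/3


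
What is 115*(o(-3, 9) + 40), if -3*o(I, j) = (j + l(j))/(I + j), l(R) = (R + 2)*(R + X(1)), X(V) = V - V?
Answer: 3910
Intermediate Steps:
X(V) = 0
l(R) = R*(2 + R) (l(R) = (R + 2)*(R + 0) = (2 + R)*R = R*(2 + R))
o(I, j) = -(j + j*(2 + j))/(3*(I + j))
115*(o(-3, 9) + 40) = 115*((1/3)*9*(-3 - 1*9)/(-3 + 9) + 40) = 115*((1/3)*9*(-3 - 9)/6 + 40) = 115*((1/3)*9*(1/6)*(-12) + 40) = 115*(-6 + 40) = 115*34 = 3910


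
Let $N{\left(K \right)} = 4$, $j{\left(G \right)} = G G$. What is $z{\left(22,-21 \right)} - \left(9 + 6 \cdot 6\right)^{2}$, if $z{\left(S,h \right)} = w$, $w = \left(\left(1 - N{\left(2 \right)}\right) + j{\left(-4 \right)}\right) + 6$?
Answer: $-2006$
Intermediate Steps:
$j{\left(G \right)} = G^{2}$
$w = 19$ ($w = \left(\left(1 - 4\right) + \left(-4\right)^{2}\right) + 6 = \left(\left(1 - 4\right) + 16\right) + 6 = \left(-3 + 16\right) + 6 = 13 + 6 = 19$)
$z{\left(S,h \right)} = 19$
$z{\left(22,-21 \right)} - \left(9 + 6 \cdot 6\right)^{2} = 19 - \left(9 + 6 \cdot 6\right)^{2} = 19 - \left(9 + 36\right)^{2} = 19 - 45^{2} = 19 - 2025 = -2006$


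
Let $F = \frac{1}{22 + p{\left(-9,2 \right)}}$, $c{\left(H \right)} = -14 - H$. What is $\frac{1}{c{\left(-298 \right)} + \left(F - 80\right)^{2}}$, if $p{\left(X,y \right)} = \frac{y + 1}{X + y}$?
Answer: $\frac{22801}{152232813} \approx 0.00014978$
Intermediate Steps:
$p{\left(X,y \right)} = \frac{1 + y}{X + y}$
$F = \frac{7}{151}$ ($F = \frac{1}{22 + \frac{1 + 2}{-9 + 2}} = \frac{1}{22 + \frac{1}{-7} \cdot 3} = \frac{1}{22 - \frac{3}{7}} = \frac{1}{\frac{151}{7}} = \frac{7}{151} \approx 0.046358$)
$\frac{1}{c{\left(-298 \right)} + \left(F - 80\right)^{2}} = \frac{1}{\left(-14 - -298\right) + \left(\frac{7}{151} - 80\right)^{2}} = \frac{1}{\left(-14 + 298\right) + \left(- \frac{12073}{151}\right)^{2}} = \frac{1}{284 + \frac{145757329}{22801}} = \frac{1}{\frac{152232813}{22801}} = \frac{22801}{152232813}$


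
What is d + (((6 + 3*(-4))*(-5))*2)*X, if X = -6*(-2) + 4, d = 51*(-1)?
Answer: 909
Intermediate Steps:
d = -51
X = 16 (X = 12 + 4 = 16)
d + (((6 + 3*(-4))*(-5))*2)*X = -51 + (((6 + 3*(-4))*(-5))*2)*16 = -51 + (((6 - 12)*(-5))*2)*16 = -51 + (-6*(-5)*2)*16 = -51 + (30*2)*16 = -51 + 60*16 = -51 + 960 = 909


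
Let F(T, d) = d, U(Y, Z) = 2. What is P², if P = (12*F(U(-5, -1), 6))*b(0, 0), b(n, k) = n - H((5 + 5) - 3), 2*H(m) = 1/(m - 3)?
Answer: 81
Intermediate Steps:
H(m) = 1/(2*(-3 + m)) (H(m) = 1/(2*(m - 3)) = 1/(2*(-3 + m)))
b(n, k) = -⅛ + n (b(n, k) = n - 1/(2*(-3 + ((5 + 5) - 3))) = n - 1/(2*(-3 + (10 - 3))) = n - 1/(2*(-3 + 7)) = n - 1/(2*4) = n - 1*⅛ = n - ⅛ = -⅛ + n)
P = -9 (P = (12*6)*(-⅛ + 0) = 72*(-⅛) = -9)
P² = (-9)² = 81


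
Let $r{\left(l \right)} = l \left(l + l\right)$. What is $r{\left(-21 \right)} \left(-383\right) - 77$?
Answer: $-337883$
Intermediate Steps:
$r{\left(l \right)} = 2 l^{2}$ ($r{\left(l \right)} = l 2 l = 2 l^{2}$)
$r{\left(-21 \right)} \left(-383\right) - 77 = 2 \left(-21\right)^{2} \left(-383\right) - 77 = 2 \cdot 441 \left(-383\right) - 77 = 882 \left(-383\right) - 77 = -337806 - 77 = -337883$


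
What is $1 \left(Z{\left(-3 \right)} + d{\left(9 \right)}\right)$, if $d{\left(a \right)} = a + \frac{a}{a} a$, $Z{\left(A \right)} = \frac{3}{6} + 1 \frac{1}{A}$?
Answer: $\frac{109}{6} \approx 18.167$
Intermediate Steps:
$Z{\left(A \right)} = \frac{1}{2} + \frac{1}{A}$ ($Z{\left(A \right)} = 3 \cdot \frac{1}{6} + \frac{1}{A} = \frac{1}{2} + \frac{1}{A}$)
$d{\left(a \right)} = 2 a$ ($d{\left(a \right)} = a + 1 a = a + a = 2 a$)
$1 \left(Z{\left(-3 \right)} + d{\left(9 \right)}\right) = 1 \left(\frac{2 - 3}{2 \left(-3\right)} + 2 \cdot 9\right) = 1 \left(\frac{1}{2} \left(- \frac{1}{3}\right) \left(-1\right) + 18\right) = 1 \left(\frac{1}{6} + 18\right) = 1 \cdot \frac{109}{6} = \frac{109}{6}$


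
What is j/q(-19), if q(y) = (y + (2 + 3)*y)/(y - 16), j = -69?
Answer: -805/38 ≈ -21.184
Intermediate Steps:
q(y) = 6*y/(-16 + y) (q(y) = (y + 5*y)/(-16 + y) = (6*y)/(-16 + y) = 6*y/(-16 + y))
j/q(-19) = -69/(6*(-19)/(-16 - 19)) = -69/(6*(-19)/(-35)) = -69/(6*(-19)*(-1/35)) = -69/114/35 = -69*35/114 = -805/38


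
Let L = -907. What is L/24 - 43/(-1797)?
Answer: -180983/4792 ≈ -37.768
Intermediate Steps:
L/24 - 43/(-1797) = -907/24 - 43/(-1797) = -907*1/24 - 43*(-1/1797) = -907/24 + 43/1797 = -180983/4792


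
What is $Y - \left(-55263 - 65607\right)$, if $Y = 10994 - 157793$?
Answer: $-25929$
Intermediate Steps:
$Y = -146799$
$Y - \left(-55263 - 65607\right) = -146799 - \left(-55263 - 65607\right) = -146799 - -120870 = -146799 + 120870 = -25929$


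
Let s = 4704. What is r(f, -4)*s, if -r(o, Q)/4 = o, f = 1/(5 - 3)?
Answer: -9408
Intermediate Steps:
f = 1/2 ≈ 0.50000
r(o, Q) = -4*o
r(f, -4)*s = -4*1/2*4704 = -2*4704 = -9408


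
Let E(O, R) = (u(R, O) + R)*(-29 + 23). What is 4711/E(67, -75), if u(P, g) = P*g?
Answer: 4711/30600 ≈ 0.15395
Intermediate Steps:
E(O, R) = -6*R - 6*O*R (E(O, R) = (R*O + R)*(-29 + 23) = (O*R + R)*(-6) = (R + O*R)*(-6) = -6*R - 6*O*R)
4711/E(67, -75) = 4711/((6*(-75)*(-1 - 1*67))) = 4711/((6*(-75)*(-1 - 67))) = 4711/((6*(-75)*(-68))) = 4711/30600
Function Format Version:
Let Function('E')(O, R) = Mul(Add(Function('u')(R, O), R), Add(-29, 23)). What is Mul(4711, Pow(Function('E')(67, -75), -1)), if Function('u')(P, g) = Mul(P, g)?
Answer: Rational(4711, 30600) ≈ 0.15395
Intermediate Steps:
Function('E')(O, R) = Add(Mul(-6, R), Mul(-6, O, R)) (Function('E')(O, R) = Mul(Add(Mul(R, O), R), Add(-29, 23)) = Mul(Add(Mul(O, R), R), -6) = Mul(Add(R, Mul(O, R)), -6) = Add(Mul(-6, R), Mul(-6, O, R)))
Mul(4711, Pow(Function('E')(67, -75), -1)) = Mul(4711, Pow(Mul(6, -75, Add(-1, Mul(-1, 67))), -1)) = Mul(4711, Pow(Mul(6, -75, Add(-1, -67)), -1)) = Mul(4711, Pow(Mul(6, -75, -68), -1)) = Mul(4711, Pow(30600, -1)) = Mul(4711, Rational(1, 30600)) = Rational(4711, 30600)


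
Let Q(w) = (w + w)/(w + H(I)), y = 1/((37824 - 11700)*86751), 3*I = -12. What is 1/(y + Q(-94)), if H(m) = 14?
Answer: 2832853905/6657206678 ≈ 0.42553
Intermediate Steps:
I = -4 (I = (⅓)*(-12) = -4)
y = 1/2266283124 (y = (1/86751)/26124 = (1/26124)*(1/86751) = 1/2266283124 ≈ 4.4125e-10)
Q(w) = 2*w/(14 + w) (Q(w) = (w + w)/(w + 14) = (2*w)/(14 + w) = 2*w/(14 + w))
1/(y + Q(-94)) = 1/(1/2266283124 + 2*(-94)/(14 - 94)) = 1/(1/2266283124 + 2*(-94)/(-80)) = 1/(1/2266283124 + 2*(-94)*(-1/80)) = 1/(1/2266283124 + 47/20) = 1/(6657206678/2832853905) = 2832853905/6657206678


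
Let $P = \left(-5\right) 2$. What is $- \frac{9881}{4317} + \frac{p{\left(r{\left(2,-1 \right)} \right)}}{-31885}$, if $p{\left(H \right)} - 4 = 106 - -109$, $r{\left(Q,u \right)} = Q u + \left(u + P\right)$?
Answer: $- \frac{316001108}{137647545} \approx -2.2957$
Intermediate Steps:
$P = -10$
$r{\left(Q,u \right)} = -10 + u + Q u$ ($r{\left(Q,u \right)} = Q u + \left(u - 10\right) = Q u + \left(-10 + u\right) = -10 + u + Q u$)
$p{\left(H \right)} = 219$ ($p{\left(H \right)} = 4 + \left(106 - -109\right) = 4 + \left(106 + 109\right) = 4 + 215 = 219$)
$- \frac{9881}{4317} + \frac{p{\left(r{\left(2,-1 \right)} \right)}}{-31885} = - \frac{9881}{4317} + \frac{219}{-31885} = \left(-9881\right) \frac{1}{4317} + 219 \left(- \frac{1}{31885}\right) = - \frac{9881}{4317} - \frac{219}{31885} = - \frac{316001108}{137647545}$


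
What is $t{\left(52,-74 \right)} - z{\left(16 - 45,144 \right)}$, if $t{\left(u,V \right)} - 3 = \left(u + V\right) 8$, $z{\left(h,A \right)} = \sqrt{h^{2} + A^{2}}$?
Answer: $-173 - \sqrt{21577} \approx -319.89$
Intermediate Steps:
$z{\left(h,A \right)} = \sqrt{A^{2} + h^{2}}$
$t{\left(u,V \right)} = 3 + 8 V + 8 u$ ($t{\left(u,V \right)} = 3 + \left(u + V\right) 8 = 3 + \left(V + u\right) 8 = 3 + \left(8 V + 8 u\right) = 3 + 8 V + 8 u$)
$t{\left(52,-74 \right)} - z{\left(16 - 45,144 \right)} = \left(3 + 8 \left(-74\right) + 8 \cdot 52\right) - \sqrt{144^{2} + \left(16 - 45\right)^{2}} = \left(3 - 592 + 416\right) - \sqrt{20736 + \left(-29\right)^{2}} = -173 - \sqrt{20736 + 841} = -173 - \sqrt{21577}$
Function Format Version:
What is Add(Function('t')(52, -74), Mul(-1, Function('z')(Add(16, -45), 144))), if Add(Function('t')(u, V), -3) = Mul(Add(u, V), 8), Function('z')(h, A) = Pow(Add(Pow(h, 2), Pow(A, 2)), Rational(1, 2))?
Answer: Add(-173, Mul(-1, Pow(21577, Rational(1, 2)))) ≈ -319.89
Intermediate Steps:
Function('z')(h, A) = Pow(Add(Pow(A, 2), Pow(h, 2)), Rational(1, 2))
Function('t')(u, V) = Add(3, Mul(8, V), Mul(8, u)) (Function('t')(u, V) = Add(3, Mul(Add(u, V), 8)) = Add(3, Mul(Add(V, u), 8)) = Add(3, Add(Mul(8, V), Mul(8, u))) = Add(3, Mul(8, V), Mul(8, u)))
Add(Function('t')(52, -74), Mul(-1, Function('z')(Add(16, -45), 144))) = Add(Add(3, Mul(8, -74), Mul(8, 52)), Mul(-1, Pow(Add(Pow(144, 2), Pow(Add(16, -45), 2)), Rational(1, 2)))) = Add(Add(3, -592, 416), Mul(-1, Pow(Add(20736, Pow(-29, 2)), Rational(1, 2)))) = Add(-173, Mul(-1, Pow(Add(20736, 841), Rational(1, 2)))) = Add(-173, Mul(-1, Pow(21577, Rational(1, 2))))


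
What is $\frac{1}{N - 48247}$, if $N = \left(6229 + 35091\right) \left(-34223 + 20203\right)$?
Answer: $- \frac{1}{579354647} \approx -1.7261 \cdot 10^{-9}$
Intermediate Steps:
$N = -579306400$ ($N = 41320 \left(-14020\right) = -579306400$)
$\frac{1}{N - 48247} = \frac{1}{-579306400 - 48247} = \frac{1}{-579354647} = - \frac{1}{579354647}$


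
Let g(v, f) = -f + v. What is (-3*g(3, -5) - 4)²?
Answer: 784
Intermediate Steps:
g(v, f) = v - f
(-3*g(3, -5) - 4)² = (-3*(3 - 1*(-5)) - 4)² = (-3*(3 + 5) - 4)² = (-3*8 - 4)² = (-24 - 4)² = (-28)² = 784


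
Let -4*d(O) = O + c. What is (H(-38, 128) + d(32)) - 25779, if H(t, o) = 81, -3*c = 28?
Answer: -77111/3 ≈ -25704.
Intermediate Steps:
c = -28/3 (c = -⅓*28 = -28/3 ≈ -9.3333)
d(O) = 7/3 - O/4 (d(O) = -(O - 28/3)/4 = -(-28/3 + O)/4 = 7/3 - O/4)
(H(-38, 128) + d(32)) - 25779 = (81 + (7/3 - ¼*32)) - 25779 = (81 + (7/3 - 8)) - 25779 = (81 - 17/3) - 25779 = 226/3 - 25779 = -77111/3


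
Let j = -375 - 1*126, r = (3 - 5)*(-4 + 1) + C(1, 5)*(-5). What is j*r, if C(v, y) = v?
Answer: -501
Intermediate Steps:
r = 1 (r = (3 - 5)*(-4 + 1) + 1*(-5) = -2*(-3) - 5 = 6 - 5 = 1)
j = -501 (j = -375 - 126 = -501)
j*r = -501*1 = -501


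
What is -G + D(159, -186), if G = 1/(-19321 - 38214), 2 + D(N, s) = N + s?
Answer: -1668514/57535 ≈ -29.000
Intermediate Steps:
D(N, s) = -2 + N + s (D(N, s) = -2 + (N + s) = -2 + N + s)
G = -1/57535 (G = 1/(-57535) = -1/57535 ≈ -1.7381e-5)
-G + D(159, -186) = -1*(-1/57535) + (-2 + 159 - 186) = 1/57535 - 29 = -1668514/57535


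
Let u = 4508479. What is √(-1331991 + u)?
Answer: 2*√794122 ≈ 1782.3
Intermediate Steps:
√(-1331991 + u) = √(-1331991 + 4508479) = √3176488 = 2*√794122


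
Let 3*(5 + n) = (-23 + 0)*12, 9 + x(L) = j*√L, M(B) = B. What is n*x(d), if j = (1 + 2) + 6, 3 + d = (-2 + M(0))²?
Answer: 0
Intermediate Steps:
d = 1 (d = -3 + (-2 + 0)² = -3 + (-2)² = -3 + 4 = 1)
j = 9 (j = 3 + 6 = 9)
x(L) = -9 + 9*√L
n = -97 (n = -5 + ((-23 + 0)*12)/3 = -5 + (-23*12)/3 = -5 + (⅓)*(-276) = -5 - 92 = -97)
n*x(d) = -97*(-9 + 9*√1) = -97*(-9 + 9*1) = -97*(-9 + 9) = -97*0 = 0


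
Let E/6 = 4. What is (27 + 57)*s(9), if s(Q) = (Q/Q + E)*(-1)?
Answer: -2100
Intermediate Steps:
E = 24 (E = 6*4 = 24)
s(Q) = -25 (s(Q) = (Q/Q + 24)*(-1) = (1 + 24)*(-1) = 25*(-1) = -25)
(27 + 57)*s(9) = (27 + 57)*(-25) = 84*(-25) = -2100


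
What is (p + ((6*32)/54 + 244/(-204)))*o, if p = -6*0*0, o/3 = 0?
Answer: 0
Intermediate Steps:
o = 0 (o = 3*0 = 0)
p = 0 (p = 0*0 = 0)
(p + ((6*32)/54 + 244/(-204)))*o = (0 + ((6*32)/54 + 244/(-204)))*0 = (0 + (192*(1/54) + 244*(-1/204)))*0 = (0 + (32/9 - 61/51))*0 = (0 + 361/153)*0 = (361/153)*0 = 0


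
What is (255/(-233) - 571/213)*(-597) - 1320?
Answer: 15447482/16543 ≈ 933.78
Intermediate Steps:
(255/(-233) - 571/213)*(-597) - 1320 = (255*(-1/233) - 571*1/213)*(-597) - 1320 = (-255/233 - 571/213)*(-597) - 1320 = -187358/49629*(-597) - 1320 = 37284242/16543 - 1320 = 15447482/16543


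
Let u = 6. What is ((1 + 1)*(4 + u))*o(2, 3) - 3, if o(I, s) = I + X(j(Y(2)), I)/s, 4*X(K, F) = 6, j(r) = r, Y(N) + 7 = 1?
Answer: 47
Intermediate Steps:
Y(N) = -6 (Y(N) = -7 + 1 = -6)
X(K, F) = 3/2 (X(K, F) = (¼)*6 = 3/2)
o(I, s) = I + 3/(2*s)
((1 + 1)*(4 + u))*o(2, 3) - 3 = ((1 + 1)*(4 + 6))*(2 + (3/2)/3) - 3 = (2*10)*(2 + (3/2)*(⅓)) - 3 = 20*(2 + ½) - 3 = 20*(5/2) - 3 = 50 - 3 = 47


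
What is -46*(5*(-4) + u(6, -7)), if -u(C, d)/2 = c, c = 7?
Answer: 1564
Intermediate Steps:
u(C, d) = -14 (u(C, d) = -2*7 = -14)
-46*(5*(-4) + u(6, -7)) = -46*(5*(-4) - 14) = -46*(-20 - 14) = -46*(-34) = 1564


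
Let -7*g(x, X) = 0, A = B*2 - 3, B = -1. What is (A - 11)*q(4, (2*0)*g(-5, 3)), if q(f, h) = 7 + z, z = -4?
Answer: -48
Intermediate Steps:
A = -5 (A = -1*2 - 3 = -2 - 3 = -5)
g(x, X) = 0 (g(x, X) = -⅐*0 = 0)
q(f, h) = 3 (q(f, h) = 7 - 4 = 3)
(A - 11)*q(4, (2*0)*g(-5, 3)) = (-5 - 11)*3 = -16*3 = -48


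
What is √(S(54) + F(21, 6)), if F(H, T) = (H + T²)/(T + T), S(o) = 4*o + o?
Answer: √1099/2 ≈ 16.576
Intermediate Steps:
S(o) = 5*o
F(H, T) = (H + T²)/(2*T) (F(H, T) = (H + T²)/((2*T)) = (H + T²)*(1/(2*T)) = (H + T²)/(2*T))
√(S(54) + F(21, 6)) = √(5*54 + (½)*(21 + 6²)/6) = √(270 + (½)*(⅙)*(21 + 36)) = √(270 + (½)*(⅙)*57) = √(270 + 19/4) = √(1099/4) = √1099/2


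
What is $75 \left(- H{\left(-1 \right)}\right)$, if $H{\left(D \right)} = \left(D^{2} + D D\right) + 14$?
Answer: $-1200$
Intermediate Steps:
$H{\left(D \right)} = 14 + 2 D^{2}$ ($H{\left(D \right)} = \left(D^{2} + D^{2}\right) + 14 = 2 D^{2} + 14 = 14 + 2 D^{2}$)
$75 \left(- H{\left(-1 \right)}\right) = 75 \left(- (14 + 2 \left(-1\right)^{2})\right) = 75 \left(- (14 + 2 \cdot 1)\right) = 75 \left(- (14 + 2)\right) = 75 \left(\left(-1\right) 16\right) = 75 \left(-16\right) = -1200$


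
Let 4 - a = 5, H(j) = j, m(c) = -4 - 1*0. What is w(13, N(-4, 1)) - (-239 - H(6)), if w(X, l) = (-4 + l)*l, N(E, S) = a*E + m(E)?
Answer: 245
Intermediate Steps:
m(c) = -4 (m(c) = -4 + 0 = -4)
a = -1 (a = 4 - 1*5 = 4 - 5 = -1)
N(E, S) = -4 - E (N(E, S) = -E - 4 = -4 - E)
w(X, l) = l*(-4 + l)
w(13, N(-4, 1)) - (-239 - H(6)) = (-4 - 1*(-4))*(-4 + (-4 - 1*(-4))) - (-239 - 1*6) = (-4 + 4)*(-4 + (-4 + 4)) - (-239 - 6) = 0*(-4 + 0) - 1*(-245) = 0*(-4) + 245 = 0 + 245 = 245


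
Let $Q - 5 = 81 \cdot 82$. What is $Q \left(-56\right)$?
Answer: $-372232$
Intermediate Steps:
$Q = 6647$ ($Q = 5 + 81 \cdot 82 = 5 + 6642 = 6647$)
$Q \left(-56\right) = 6647 \left(-56\right) = -372232$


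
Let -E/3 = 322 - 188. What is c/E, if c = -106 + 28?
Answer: 13/67 ≈ 0.19403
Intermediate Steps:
E = -402 (E = -3*(322 - 188) = -3*134 = -402)
c = -78
c/E = -78/(-402) = -78*(-1/402) = 13/67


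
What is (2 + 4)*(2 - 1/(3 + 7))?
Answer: 57/5 ≈ 11.400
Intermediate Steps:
(2 + 4)*(2 - 1/(3 + 7)) = 6*(2 - 1/10) = 6*(2 - 1*⅒) = 6*(2 - ⅒) = 6*(19/10) = 57/5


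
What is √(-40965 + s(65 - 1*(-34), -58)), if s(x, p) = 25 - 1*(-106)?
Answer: I*√40834 ≈ 202.07*I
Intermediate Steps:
s(x, p) = 131 (s(x, p) = 25 + 106 = 131)
√(-40965 + s(65 - 1*(-34), -58)) = √(-40965 + 131) = √(-40834) = I*√40834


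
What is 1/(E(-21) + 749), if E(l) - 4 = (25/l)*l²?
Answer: 1/228 ≈ 0.0043860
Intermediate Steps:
E(l) = 4 + 25*l (E(l) = 4 + (25/l)*l² = 4 + 25*l)
1/(E(-21) + 749) = 1/((4 + 25*(-21)) + 749) = 1/((4 - 525) + 749) = 1/(-521 + 749) = 1/228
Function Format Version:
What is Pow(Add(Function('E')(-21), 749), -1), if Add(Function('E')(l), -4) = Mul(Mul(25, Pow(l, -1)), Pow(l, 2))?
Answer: Rational(1, 228) ≈ 0.0043860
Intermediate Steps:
Function('E')(l) = Add(4, Mul(25, l)) (Function('E')(l) = Add(4, Mul(Mul(25, Pow(l, -1)), Pow(l, 2))) = Add(4, Mul(25, l)))
Pow(Add(Function('E')(-21), 749), -1) = Pow(Add(Add(4, Mul(25, -21)), 749), -1) = Pow(Add(Add(4, -525), 749), -1) = Pow(Add(-521, 749), -1) = Pow(228, -1) = Rational(1, 228)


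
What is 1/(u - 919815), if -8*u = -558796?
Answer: -2/1699931 ≈ -1.1765e-6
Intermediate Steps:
u = 139699/2 (u = -⅛*(-558796) = 139699/2 ≈ 69850.)
1/(u - 919815) = 1/(139699/2 - 919815) = 1/(-1699931/2) = -2/1699931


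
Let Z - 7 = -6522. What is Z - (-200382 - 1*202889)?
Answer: 396756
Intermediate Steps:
Z = -6515 (Z = 7 - 6522 = -6515)
Z - (-200382 - 1*202889) = -6515 - (-200382 - 1*202889) = -6515 - (-200382 - 202889) = -6515 - 1*(-403271) = -6515 + 403271 = 396756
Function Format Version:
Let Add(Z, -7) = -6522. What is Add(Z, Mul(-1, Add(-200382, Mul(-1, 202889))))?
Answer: 396756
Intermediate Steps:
Z = -6515 (Z = Add(7, -6522) = -6515)
Add(Z, Mul(-1, Add(-200382, Mul(-1, 202889)))) = Add(-6515, Mul(-1, Add(-200382, Mul(-1, 202889)))) = Add(-6515, Mul(-1, Add(-200382, -202889))) = Add(-6515, Mul(-1, -403271)) = Add(-6515, 403271) = 396756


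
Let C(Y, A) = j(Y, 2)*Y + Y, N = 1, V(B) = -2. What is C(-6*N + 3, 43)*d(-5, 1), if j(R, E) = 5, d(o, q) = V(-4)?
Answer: 36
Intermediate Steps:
d(o, q) = -2
C(Y, A) = 6*Y (C(Y, A) = 5*Y + Y = 6*Y)
C(-6*N + 3, 43)*d(-5, 1) = (6*(-6*1 + 3))*(-2) = (6*(-6 + 3))*(-2) = (6*(-3))*(-2) = -18*(-2) = 36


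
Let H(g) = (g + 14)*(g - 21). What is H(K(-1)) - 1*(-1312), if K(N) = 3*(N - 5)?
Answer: 1468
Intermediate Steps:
K(N) = -15 + 3*N (K(N) = 3*(-5 + N) = -15 + 3*N)
H(g) = (-21 + g)*(14 + g) (H(g) = (14 + g)*(-21 + g) = (-21 + g)*(14 + g))
H(K(-1)) - 1*(-1312) = (-294 + (-15 + 3*(-1))² - 7*(-15 + 3*(-1))) - 1*(-1312) = (-294 + (-15 - 3)² - 7*(-15 - 3)) + 1312 = (-294 + (-18)² - 7*(-18)) + 1312 = (-294 + 324 + 126) + 1312 = 156 + 1312 = 1468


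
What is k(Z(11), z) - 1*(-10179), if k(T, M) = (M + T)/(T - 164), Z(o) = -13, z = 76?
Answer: 600540/59 ≈ 10179.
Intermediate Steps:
k(T, M) = (M + T)/(-164 + T)
k(Z(11), z) - 1*(-10179) = (76 - 13)/(-164 - 13) - 1*(-10179) = 63/(-177) + 10179 = -1/177*63 + 10179 = -21/59 + 10179 = 600540/59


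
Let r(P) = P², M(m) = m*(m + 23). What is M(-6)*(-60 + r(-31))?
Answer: -91902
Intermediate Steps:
M(m) = m*(23 + m)
M(-6)*(-60 + r(-31)) = (-6*(23 - 6))*(-60 + (-31)²) = (-6*17)*(-60 + 961) = -102*901 = -91902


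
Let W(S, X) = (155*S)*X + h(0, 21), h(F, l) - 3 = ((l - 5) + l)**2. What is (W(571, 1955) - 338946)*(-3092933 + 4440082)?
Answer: 232638758012449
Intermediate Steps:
h(F, l) = 3 + (-5 + 2*l)**2 (h(F, l) = 3 + ((l - 5) + l)**2 = 3 + ((-5 + l) + l)**2 = 3 + (-5 + 2*l)**2)
W(S, X) = 1372 + 155*S*X (W(S, X) = (155*S)*X + (3 + (-5 + 2*21)**2) = 155*S*X + (3 + (-5 + 42)**2) = 155*S*X + (3 + 37**2) = 155*S*X + (3 + 1369) = 155*S*X + 1372 = 1372 + 155*S*X)
(W(571, 1955) - 338946)*(-3092933 + 4440082) = ((1372 + 155*571*1955) - 338946)*(-3092933 + 4440082) = ((1372 + 173027275) - 338946)*1347149 = (173028647 - 338946)*1347149 = 172689701*1347149 = 232638758012449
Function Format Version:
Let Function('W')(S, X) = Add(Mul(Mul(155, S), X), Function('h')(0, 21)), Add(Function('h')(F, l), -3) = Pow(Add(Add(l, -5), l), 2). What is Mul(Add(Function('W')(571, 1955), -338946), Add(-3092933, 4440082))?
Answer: 232638758012449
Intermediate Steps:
Function('h')(F, l) = Add(3, Pow(Add(-5, Mul(2, l)), 2)) (Function('h')(F, l) = Add(3, Pow(Add(Add(l, -5), l), 2)) = Add(3, Pow(Add(Add(-5, l), l), 2)) = Add(3, Pow(Add(-5, Mul(2, l)), 2)))
Function('W')(S, X) = Add(1372, Mul(155, S, X)) (Function('W')(S, X) = Add(Mul(Mul(155, S), X), Add(3, Pow(Add(-5, Mul(2, 21)), 2))) = Add(Mul(155, S, X), Add(3, Pow(Add(-5, 42), 2))) = Add(Mul(155, S, X), Add(3, Pow(37, 2))) = Add(Mul(155, S, X), Add(3, 1369)) = Add(Mul(155, S, X), 1372) = Add(1372, Mul(155, S, X)))
Mul(Add(Function('W')(571, 1955), -338946), Add(-3092933, 4440082)) = Mul(Add(Add(1372, Mul(155, 571, 1955)), -338946), Add(-3092933, 4440082)) = Mul(Add(Add(1372, 173027275), -338946), 1347149) = Mul(Add(173028647, -338946), 1347149) = Mul(172689701, 1347149) = 232638758012449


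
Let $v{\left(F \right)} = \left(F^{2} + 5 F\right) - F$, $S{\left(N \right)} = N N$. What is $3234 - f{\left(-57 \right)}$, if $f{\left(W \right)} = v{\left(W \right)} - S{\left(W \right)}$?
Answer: $3462$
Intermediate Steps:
$S{\left(N \right)} = N^{2}$
$v{\left(F \right)} = F^{2} + 4 F$
$f{\left(W \right)} = - W^{2} + W \left(4 + W\right)$ ($f{\left(W \right)} = W \left(4 + W\right) - W^{2} = - W^{2} + W \left(4 + W\right)$)
$3234 - f{\left(-57 \right)} = 3234 - 4 \left(-57\right) = 3234 - -228 = 3234 + 228 = 3462$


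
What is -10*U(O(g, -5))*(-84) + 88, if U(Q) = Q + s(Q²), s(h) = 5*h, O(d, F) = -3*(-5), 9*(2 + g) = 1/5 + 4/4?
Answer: 957688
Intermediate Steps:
g = -28/15 (g = -2 + (1/5 + 4/4)/9 = -2 + (1*(⅕) + 4*(¼))/9 = -2 + (⅕ + 1)/9 = -2 + (⅑)*(6/5) = -2 + 2/15 = -28/15 ≈ -1.8667)
O(d, F) = 15
U(Q) = Q + 5*Q²
-10*U(O(g, -5))*(-84) + 88 = -150*(1 + 5*15)*(-84) + 88 = -150*(1 + 75)*(-84) + 88 = -150*76*(-84) + 88 = -10*1140*(-84) + 88 = -11400*(-84) + 88 = 957600 + 88 = 957688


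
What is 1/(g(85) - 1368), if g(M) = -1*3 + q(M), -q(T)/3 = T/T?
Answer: -1/1374 ≈ -0.00072780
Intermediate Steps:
q(T) = -3 (q(T) = -3*T/T = -3*1 = -3)
g(M) = -6 (g(M) = -1*3 - 3 = -3 - 3 = -6)
1/(g(85) - 1368) = 1/(-6 - 1368) = 1/(-1374) = -1/1374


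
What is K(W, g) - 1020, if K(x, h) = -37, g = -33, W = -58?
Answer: -1057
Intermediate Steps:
K(W, g) - 1020 = -37 - 1020 = -1057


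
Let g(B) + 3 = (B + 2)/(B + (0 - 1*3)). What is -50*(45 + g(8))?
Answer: -2200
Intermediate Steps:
g(B) = -3 + (2 + B)/(-3 + B) (g(B) = -3 + (B + 2)/(B + (0 - 1*3)) = -3 + (2 + B)/(B + (0 - 3)) = -3 + (2 + B)/(B - 3) = -3 + (2 + B)/(-3 + B))
-50*(45 + g(8)) = -50*(45 + (11 - 2*8)/(-3 + 8)) = -50*(45 + (11 - 16)/5) = -50*(45 + (⅕)*(-5)) = -50*(45 - 1) = -50*44 = -2200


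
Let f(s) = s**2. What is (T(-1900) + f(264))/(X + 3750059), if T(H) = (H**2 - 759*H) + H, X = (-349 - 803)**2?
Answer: 5119896/5077163 ≈ 1.0084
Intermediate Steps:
X = 1327104 (X = (-1152)**2 = 1327104)
T(H) = H**2 - 758*H
(T(-1900) + f(264))/(X + 3750059) = (-1900*(-758 - 1900) + 264**2)/(1327104 + 3750059) = (-1900*(-2658) + 69696)/5077163 = (5050200 + 69696)*(1/5077163) = 5119896*(1/5077163) = 5119896/5077163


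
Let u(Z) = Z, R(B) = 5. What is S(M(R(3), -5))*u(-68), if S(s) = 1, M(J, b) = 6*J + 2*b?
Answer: -68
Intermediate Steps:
M(J, b) = 2*b + 6*J
S(M(R(3), -5))*u(-68) = 1*(-68) = -68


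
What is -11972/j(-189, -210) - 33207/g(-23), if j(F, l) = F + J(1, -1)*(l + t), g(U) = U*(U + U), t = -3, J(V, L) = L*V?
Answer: -841459/1587 ≈ -530.22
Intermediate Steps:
g(U) = 2*U**2 (g(U) = U*(2*U) = 2*U**2)
j(F, l) = 3 + F - l (j(F, l) = F + (-1*1)*(l - 3) = F - (-3 + l) = F + (3 - l) = 3 + F - l)
-11972/j(-189, -210) - 33207/g(-23) = -11972/(3 - 189 - 1*(-210)) - 33207/(2*(-23)**2) = -11972/(3 - 189 + 210) - 33207/(2*529) = -11972/24 - 33207/1058 = -11972*1/24 - 33207*1/1058 = -2993/6 - 33207/1058 = -841459/1587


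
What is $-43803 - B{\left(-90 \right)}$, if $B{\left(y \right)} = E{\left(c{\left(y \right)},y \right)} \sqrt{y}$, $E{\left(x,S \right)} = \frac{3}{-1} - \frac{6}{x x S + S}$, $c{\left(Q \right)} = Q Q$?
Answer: $-43803 + \frac{2952450044 i \sqrt{10}}{328050005} \approx -43803.0 + 28.461 i$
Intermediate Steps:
$c{\left(Q \right)} = Q^{2}$
$E{\left(x,S \right)} = -3 - \frac{6}{S + S x^{2}}$ ($E{\left(x,S \right)} = 3 \left(-1\right) - \frac{6}{x^{2} S + S} = -3 - \frac{6}{S x^{2} + S} = -3 - \frac{6}{S + S x^{2}}$)
$B{\left(y \right)} = \frac{3 \left(-2 - y - y^{5}\right)}{\sqrt{y} \left(1 + y^{4}\right)}$ ($B{\left(y \right)} = \frac{3 \left(-2 - y - y \left(y^{2}\right)^{2}\right)}{y \left(1 + \left(y^{2}\right)^{2}\right)} \sqrt{y} = \frac{3 \left(-2 - y - y y^{4}\right)}{y \left(1 + y^{4}\right)} \sqrt{y} = \frac{3 \left(-2 - y - y^{5}\right)}{y \left(1 + y^{4}\right)} \sqrt{y} = \frac{3 \left(-2 - y - y^{5}\right)}{\sqrt{y} \left(1 + y^{4}\right)}$)
$-43803 - B{\left(-90 \right)} = -43803 - \frac{3 \left(-2 - -90 - \left(-90\right)^{5}\right)}{3 i \sqrt{10} \left(1 + \left(-90\right)^{4}\right)} = -43803 - \frac{3 \left(- \frac{i \sqrt{10}}{30}\right) \left(-2 + 90 - -5904900000\right)}{1 + 65610000} = -43803 - \frac{3 \left(- \frac{i \sqrt{10}}{30}\right) \left(-2 + 90 + 5904900000\right)}{65610001} = -43803 - 3 \left(- \frac{i \sqrt{10}}{30}\right) \frac{1}{65610001} \cdot 5904900088 = -43803 - - \frac{2952450044 i \sqrt{10}}{328050005} = -43803 + \frac{2952450044 i \sqrt{10}}{328050005}$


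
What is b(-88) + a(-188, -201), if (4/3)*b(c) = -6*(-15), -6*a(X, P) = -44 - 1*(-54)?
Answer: 395/6 ≈ 65.833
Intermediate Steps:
a(X, P) = -5/3 (a(X, P) = -(-44 - 1*(-54))/6 = -(-44 + 54)/6 = -1/6*10 = -5/3)
b(c) = 135/2 (b(c) = 3*(-6*(-15))/4 = (3/4)*90 = 135/2)
b(-88) + a(-188, -201) = 135/2 - 5/3 = 395/6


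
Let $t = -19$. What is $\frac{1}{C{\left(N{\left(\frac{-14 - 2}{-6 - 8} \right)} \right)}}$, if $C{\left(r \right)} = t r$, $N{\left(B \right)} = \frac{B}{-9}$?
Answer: $\frac{63}{152} \approx 0.41447$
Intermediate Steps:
$N{\left(B \right)} = - \frac{B}{9}$ ($N{\left(B \right)} = B \left(- \frac{1}{9}\right) = - \frac{B}{9}$)
$C{\left(r \right)} = - 19 r$
$\frac{1}{C{\left(N{\left(\frac{-14 - 2}{-6 - 8} \right)} \right)}} = \frac{1}{\left(-19\right) \left(- \frac{\left(-14 - 2\right) \frac{1}{-6 - 8}}{9}\right)} = \frac{1}{\left(-19\right) \left(- \frac{\left(-16\right) \frac{1}{-14}}{9}\right)} = \frac{1}{\left(-19\right) \left(- \frac{\left(-16\right) \left(- \frac{1}{14}\right)}{9}\right)} = \frac{1}{\left(-19\right) \left(\left(- \frac{1}{9}\right) \frac{8}{7}\right)} = \frac{1}{\left(-19\right) \left(- \frac{8}{63}\right)} = \frac{1}{\frac{152}{63}} = \frac{63}{152}$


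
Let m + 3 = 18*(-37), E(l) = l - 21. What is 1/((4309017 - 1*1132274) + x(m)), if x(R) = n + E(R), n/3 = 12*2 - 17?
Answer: 1/3176074 ≈ 3.1485e-7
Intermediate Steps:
E(l) = -21 + l
n = 21 (n = 3*(12*2 - 17) = 3*(24 - 17) = 3*7 = 21)
m = -669 (m = -3 + 18*(-37) = -3 - 666 = -669)
x(R) = R (x(R) = 21 + (-21 + R) = R)
1/((4309017 - 1*1132274) + x(m)) = 1/((4309017 - 1*1132274) - 669) = 1/((4309017 - 1132274) - 669) = 1/(3176743 - 669) = 1/3176074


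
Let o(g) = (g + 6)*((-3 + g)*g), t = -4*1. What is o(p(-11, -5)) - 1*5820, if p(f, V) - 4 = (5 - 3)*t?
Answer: -5764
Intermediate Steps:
t = -4
p(f, V) = -4 (p(f, V) = 4 + (5 - 3)*(-4) = 4 + 2*(-4) = 4 - 8 = -4)
o(g) = g*(-3 + g)*(6 + g) (o(g) = (6 + g)*(g*(-3 + g)) = g*(-3 + g)*(6 + g))
o(p(-11, -5)) - 1*5820 = -4*(-18 + (-4)**2 + 3*(-4)) - 1*5820 = -4*(-18 + 16 - 12) - 5820 = -4*(-14) - 5820 = 56 - 5820 = -5764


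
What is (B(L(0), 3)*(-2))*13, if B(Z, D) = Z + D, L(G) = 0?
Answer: -78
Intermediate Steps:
B(Z, D) = D + Z
(B(L(0), 3)*(-2))*13 = ((3 + 0)*(-2))*13 = (3*(-2))*13 = -6*13 = -78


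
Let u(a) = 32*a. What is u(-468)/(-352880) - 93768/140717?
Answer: -1936342128/3103513435 ≈ -0.62392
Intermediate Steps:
u(-468)/(-352880) - 93768/140717 = (32*(-468))/(-352880) - 93768/140717 = -14976*(-1/352880) - 93768*1/140717 = 936/22055 - 93768/140717 = -1936342128/3103513435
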